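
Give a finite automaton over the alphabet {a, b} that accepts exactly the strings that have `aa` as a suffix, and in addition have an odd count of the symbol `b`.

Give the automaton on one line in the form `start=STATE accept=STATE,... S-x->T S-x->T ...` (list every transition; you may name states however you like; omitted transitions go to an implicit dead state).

start=q0 accept=q3 q0-a->q0 q0-b->q1 q1-a->q2 q1-b->q0 q2-a->q3 q2-b->q0 q3-a->q3 q3-b->q0

Run two small machines in parallel and take their product. One (3 states) tracks how much of the suffix `aa` has currently been matched; the other (2 states) tracks the count of `b`s modulo 2. Each combined state is a pair, one component from each; accept when both components accept. After merging equivalent states the machine shrinks.
A 4-state machine:
        a   b  
>  q0   q0  q1 
   q1   q2  q0 
   q2   q3  q0 
 * q3   q3  q0 
(> = start, * = accepting)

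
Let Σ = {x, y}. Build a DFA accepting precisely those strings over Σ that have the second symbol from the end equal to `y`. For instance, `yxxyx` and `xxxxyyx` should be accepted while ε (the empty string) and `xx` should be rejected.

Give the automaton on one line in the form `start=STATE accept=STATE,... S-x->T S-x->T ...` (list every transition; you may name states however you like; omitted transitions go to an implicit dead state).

A DFA must remember the last 2 symbols (since which symbol is second-to-last isn't known until the input ends). Use one state per possible window of the last ≤2 symbols; accept from those whose window starts with `y`.
        x   y  
>  q0   q1  q2 
   q1   q3  q4 
   q2   q5  q6 
   q3   q3  q4 
   q4   q5  q6 
 * q5   q3  q4 
 * q6   q5  q6 
(> = start, * = accepting)

start=q0 accept=q5,q6 q0-x->q1 q0-y->q2 q1-x->q3 q1-y->q4 q2-x->q5 q2-y->q6 q3-x->q3 q3-y->q4 q4-x->q5 q4-y->q6 q5-x->q3 q5-y->q4 q6-x->q5 q6-y->q6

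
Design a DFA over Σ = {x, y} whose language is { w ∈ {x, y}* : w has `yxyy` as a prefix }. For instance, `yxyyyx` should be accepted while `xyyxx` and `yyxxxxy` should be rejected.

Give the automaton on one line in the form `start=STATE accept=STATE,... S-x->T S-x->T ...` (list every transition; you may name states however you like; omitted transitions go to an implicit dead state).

start=s0 accept=s4 s0-x->s5 s0-y->s1 s1-x->s2 s1-y->s5 s2-x->s5 s2-y->s3 s3-x->s5 s3-y->s4 s4-x->s4 s4-y->s4 s5-x->s5 s5-y->s5

Check the first 4 symbols one by one: s0 through s3 record how many have matched `yxyy` so far; any wrong symbol goes to the dead state s5. After all 4 match we enter the accepting sink s4.
A 6-state machine:
        x   y  
>  s0   s5  s1 
   s1   s2  s5 
   s2   s5  s3 
   s3   s5  s4 
 * s4   s4  s4 
   s5   s5  s5 
(> = start, * = accepting)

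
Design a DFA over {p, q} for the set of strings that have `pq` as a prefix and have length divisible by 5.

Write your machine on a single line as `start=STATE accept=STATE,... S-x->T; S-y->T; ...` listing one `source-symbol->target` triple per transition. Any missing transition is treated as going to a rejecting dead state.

start=s0; accept=s6; s0-p->s1; s0-q->s2; s1-p->s2; s1-q->s3; s2-p->s2; s2-q->s2; s3-p->s4; s3-q->s4; s4-p->s5; s4-q->s5; s5-p->s6; s5-q->s6; s6-p->s7; s6-q->s7; s7-p->s3; s7-q->s3

Build one automaton per condition and run them in lockstep. One (4 states) tracks whether the input so far still matches the prefix `pq`; the other (5 states) tracks the input length modulo 5. Each combined state is a pair, one component from each; accept when both components accept. Minimizing collapses redundant product states.
With 8 states:
        p   q  
>  s0   s1  s2 
   s1   s2  s3 
   s2   s2  s2 
   s3   s4  s4 
   s4   s5  s5 
   s5   s6  s6 
 * s6   s7  s7 
   s7   s3  s3 
(> = start, * = accepting)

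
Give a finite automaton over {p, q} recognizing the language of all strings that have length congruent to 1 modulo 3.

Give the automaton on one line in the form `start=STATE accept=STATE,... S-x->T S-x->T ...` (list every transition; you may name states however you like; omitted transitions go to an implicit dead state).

start=A accept=B A-p->B A-q->B B-p->C B-q->C C-p->A C-q->A

Count input length modulo 3: every symbol advances one step around the cycle A → B → C → A. Accept at B.
       p  q 
>  A   B  B 
 * B   C  C 
   C   A  A 
(> = start, * = accepting)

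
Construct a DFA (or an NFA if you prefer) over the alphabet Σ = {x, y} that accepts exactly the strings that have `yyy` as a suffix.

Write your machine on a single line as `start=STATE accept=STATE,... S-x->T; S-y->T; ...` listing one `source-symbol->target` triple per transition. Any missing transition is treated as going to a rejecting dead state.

Let each state record the length of the longest suffix of the input read so far that is also a prefix of `yyy`. B means the last symbol is `y`; C means the last 2 symbols are `yy`; D means the last 3 symbols are `yyy`. Accept only at D, where the string currently ends in `yyy`.
With 4 states:
       x  y 
>  A   A  B 
   B   A  C 
   C   A  D 
 * D   A  D 
(> = start, * = accepting)

start=A; accept=D; A-x->A; A-y->B; B-x->A; B-y->C; C-x->A; C-y->D; D-x->A; D-y->D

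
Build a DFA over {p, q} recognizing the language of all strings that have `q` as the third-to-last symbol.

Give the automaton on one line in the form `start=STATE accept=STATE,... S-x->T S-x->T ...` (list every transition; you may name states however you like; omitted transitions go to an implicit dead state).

A DFA must remember the last 3 symbols (since which symbol is third-to-last isn't known until the input ends). Use one state per possible window of the last ≤3 symbols; accept from those whose window starts with `q`.
15 states suffice.
       p  q 
>  A   B  C 
   B   D  E 
   C   F  G 
   D   H  I 
   E   J  K 
   F   L  M 
   G   N  O 
   H   H  I 
   I   J  K 
   J   L  M 
   K   N  O 
 * L   H  I 
 * M   J  K 
 * N   L  M 
 * O   N  O 
(> = start, * = accepting)

start=A accept=L,M,N,O A-p->B A-q->C B-p->D B-q->E C-p->F C-q->G D-p->H D-q->I E-p->J E-q->K F-p->L F-q->M G-p->N G-q->O H-p->H H-q->I I-p->J I-q->K J-p->L J-q->M K-p->N K-q->O L-p->H L-q->I M-p->J M-q->K N-p->L N-q->M O-p->N O-q->O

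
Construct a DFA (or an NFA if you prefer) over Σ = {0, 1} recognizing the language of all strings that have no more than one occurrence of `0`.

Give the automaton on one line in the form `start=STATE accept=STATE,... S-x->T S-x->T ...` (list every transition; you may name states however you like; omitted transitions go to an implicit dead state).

Only the number of `0`s matters, and only up to 2. Make a chain A → B → C advanced by each `0` (with C absorbing); every other symbol self-loops. The accepting set is {A, B}.
       0  1 
>* A   B  A 
 * B   C  B 
   C   C  C 
(> = start, * = accepting)

start=A accept=A,B A-0->B A-1->A B-0->C B-1->B C-0->C C-1->C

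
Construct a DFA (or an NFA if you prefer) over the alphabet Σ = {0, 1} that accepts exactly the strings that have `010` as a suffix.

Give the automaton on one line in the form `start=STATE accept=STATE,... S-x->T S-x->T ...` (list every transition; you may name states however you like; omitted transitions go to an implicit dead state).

start=q0 accept=q3 q0-0->q1 q0-1->q0 q1-0->q1 q1-1->q2 q2-0->q3 q2-1->q0 q3-0->q1 q3-1->q2

Let each state record the length of the longest suffix of the input read so far that is also a prefix of `010`. q1 means the last symbol is `0`; q2 means the last 2 symbols are `01`; q3 means the last 3 symbols are `010`. Accept only at q3, where the string currently ends in `010`.
        0   1  
>  q0   q1  q0 
   q1   q1  q2 
   q2   q3  q0 
 * q3   q1  q2 
(> = start, * = accepting)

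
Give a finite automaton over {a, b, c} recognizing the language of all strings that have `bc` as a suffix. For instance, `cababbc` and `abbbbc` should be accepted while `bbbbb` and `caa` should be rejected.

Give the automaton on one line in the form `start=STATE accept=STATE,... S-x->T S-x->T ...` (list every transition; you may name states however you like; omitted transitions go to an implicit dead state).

Remember how much of `bc` the current input suffix matches. State S0 means no match yet; S1 means the last symbol is `b`; S2 means the last 2 symbols are `bc`. Only S2 accepts. On a mismatch, fall back to the longest proper suffix that is still a prefix of `bc`.
3 states suffice.
        a   b   c  
>  S0   S0  S1  S0 
   S1   S0  S1  S2 
 * S2   S0  S1  S0 
(> = start, * = accepting)

start=S0 accept=S2 S0-a->S0 S0-b->S1 S0-c->S0 S1-a->S0 S1-b->S1 S1-c->S2 S2-a->S0 S2-b->S1 S2-c->S0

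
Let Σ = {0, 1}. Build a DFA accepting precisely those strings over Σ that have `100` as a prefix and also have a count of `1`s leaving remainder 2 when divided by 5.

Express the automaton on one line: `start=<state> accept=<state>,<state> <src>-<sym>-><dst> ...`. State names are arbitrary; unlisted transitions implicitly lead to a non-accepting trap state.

Run two small machines in parallel and take their product. One (5 states) tracks whether the input so far still matches the prefix `100`; the other (5 states) tracks the count of `1`s modulo 5. Each combined state is a pair, one component from each; accept when both components accept. Equivalent product states are then merged.
9 states suffice.
        0   1  
>  s0   s1  s2 
   s1   s1  s1 
   s2   s3  s1 
   s3   s4  s1 
   s4   s4  s5 
 * s5   s5  s6 
   s6   s6  s7 
   s7   s7  s8 
   s8   s8  s4 
(> = start, * = accepting)

start=s0 accept=s5 s0-0->s1 s0-1->s2 s1-0->s1 s1-1->s1 s2-0->s3 s2-1->s1 s3-0->s4 s3-1->s1 s4-0->s4 s4-1->s5 s5-0->s5 s5-1->s6 s6-0->s6 s6-1->s7 s7-0->s7 s7-1->s8 s8-0->s8 s8-1->s4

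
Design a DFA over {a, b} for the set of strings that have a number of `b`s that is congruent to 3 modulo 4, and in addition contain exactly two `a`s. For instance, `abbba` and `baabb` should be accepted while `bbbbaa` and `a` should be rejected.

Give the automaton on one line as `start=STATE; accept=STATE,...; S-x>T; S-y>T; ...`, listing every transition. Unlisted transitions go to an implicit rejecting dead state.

start=q0; accept=q12; q0-a>q1; q0-b>q2; q1-a>q3; q1-b>q4; q2-a>q4; q2-b>q5; q3-a>q6; q3-b>q7; q4-a>q7; q4-b>q8; q5-a>q8; q5-b>q9; q6-a>q6; q6-b>q6; q7-a>q6; q7-b>q10; q8-a>q10; q8-b>q11; q9-a>q11; q9-b>q0; q10-a>q6; q10-b>q12; q11-a>q12; q11-b>q1; q12-a>q6; q12-b>q3

Run two small machines in parallel and take their product. One (4 states) tracks the count of `b`s modulo 4; the other (4 states) tracks the count of `a`s, saturating at 3. Each combined state is a pair, one component from each; accept when both components accept. Minimizing collapses redundant product states.
          a    b  
>  q0     q1   q2 
   q1     q3   q4 
   q2     q4   q5 
   q3     q6   q7 
   q4     q7   q8 
   q5     q8   q9 
   q6     q6   q6 
   q7     q6  q10 
   q8    q10  q11 
   q9    q11   q0 
   q10    q6  q12 
   q11   q12   q1 
 * q12    q6   q3 
(> = start, * = accepting)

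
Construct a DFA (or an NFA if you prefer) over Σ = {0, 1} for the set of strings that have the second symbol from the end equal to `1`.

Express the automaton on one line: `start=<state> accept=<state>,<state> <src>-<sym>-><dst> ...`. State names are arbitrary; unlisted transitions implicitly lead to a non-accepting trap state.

start=A accept=F,G A-0->B A-1->C B-0->D B-1->E C-0->F C-1->G D-0->D D-1->E E-0->F E-1->G F-0->D F-1->E G-0->F G-1->G

Because acceptance depends on a position counted from the end, the machine has to buffer the most recent 2 symbols. Make each state the string of the last up-to-2 symbols read; on input `x` shift the window left and append `x`. Accept when the buffered window has length 2 and begins with `1`.
7 states suffice.
       0  1 
>  A   B  C 
   B   D  E 
   C   F  G 
   D   D  E 
   E   F  G 
 * F   D  E 
 * G   F  G 
(> = start, * = accepting)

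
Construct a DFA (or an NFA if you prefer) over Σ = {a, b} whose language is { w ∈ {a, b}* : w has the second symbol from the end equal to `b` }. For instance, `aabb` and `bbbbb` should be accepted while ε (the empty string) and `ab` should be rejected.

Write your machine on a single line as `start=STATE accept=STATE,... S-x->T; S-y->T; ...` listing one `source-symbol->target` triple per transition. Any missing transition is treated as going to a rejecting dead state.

start=q0; accept=q5,q6; q0-a->q1; q0-b->q2; q1-a->q3; q1-b->q4; q2-a->q5; q2-b->q6; q3-a->q3; q3-b->q4; q4-a->q5; q4-b->q6; q5-a->q3; q5-b->q4; q6-a->q5; q6-b->q6

A DFA must remember the last 2 symbols (since which symbol is second-to-last isn't known until the input ends). Use one state per possible window of the last ≤2 symbols; accept from those whose window starts with `b`.
With 7 states:
        a   b  
>  q0   q1  q2 
   q1   q3  q4 
   q2   q5  q6 
   q3   q3  q4 
   q4   q5  q6 
 * q5   q3  q4 
 * q6   q5  q6 
(> = start, * = accepting)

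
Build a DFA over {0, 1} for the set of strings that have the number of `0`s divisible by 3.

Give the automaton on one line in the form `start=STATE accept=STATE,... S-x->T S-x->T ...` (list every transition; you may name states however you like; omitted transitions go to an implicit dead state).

The only thing that matters is how many `0`s have appeared, reduced mod 3. Use one state per residue: q0 for 0, …, q2 for 2. Reading `0` moves to the next residue; anything else stays put. q0 is accepting.
        0   1  
>* q0   q1  q0 
   q1   q2  q1 
   q2   q0  q2 
(> = start, * = accepting)

start=q0 accept=q0 q0-0->q1 q0-1->q0 q1-0->q2 q1-1->q1 q2-0->q0 q2-1->q2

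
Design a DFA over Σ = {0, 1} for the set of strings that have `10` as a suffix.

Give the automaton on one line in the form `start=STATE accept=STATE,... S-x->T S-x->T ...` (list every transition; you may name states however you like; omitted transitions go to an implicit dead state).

start=A accept=C A-0->A A-1->B B-0->C B-1->B C-0->A C-1->B

Let each state record the length of the longest suffix of the input read so far that is also a prefix of `10`. B means the last symbol is `1`; C means the last 2 symbols are `10`. Accept only at C, where the string currently ends in `10`.
3 states suffice.
       0  1 
>  A   A  B 
   B   C  B 
 * C   A  B 
(> = start, * = accepting)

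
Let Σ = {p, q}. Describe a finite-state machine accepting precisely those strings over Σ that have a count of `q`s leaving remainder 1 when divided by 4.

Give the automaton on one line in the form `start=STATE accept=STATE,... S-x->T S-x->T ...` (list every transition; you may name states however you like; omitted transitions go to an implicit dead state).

start=A accept=B A-p->A A-q->B B-p->B B-q->C C-p->C C-q->D D-p->D D-q->A

The only thing that matters is how many `q`s have appeared, reduced mod 4. Use one state per residue: A for 0, …, D for 3. Reading `q` moves to the next residue; anything else stays put. B is accepting.
A 4-state machine:
       p  q 
>  A   A  B 
 * B   B  C 
   C   C  D 
   D   D  A 
(> = start, * = accepting)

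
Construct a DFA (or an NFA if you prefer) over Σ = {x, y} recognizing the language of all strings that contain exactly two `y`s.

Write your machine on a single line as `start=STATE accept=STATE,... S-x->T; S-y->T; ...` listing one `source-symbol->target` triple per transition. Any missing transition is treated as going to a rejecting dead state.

Count `y`s, saturating at 3: states s0 through s2 mean 0 through 2 `y`s seen; s3 means more than 2. Each `y` increments (capped at s3); other symbols loop. Accept from {s2}.
A 4-state machine:
        x   y  
>  s0   s0  s1 
   s1   s1  s2 
 * s2   s2  s3 
   s3   s3  s3 
(> = start, * = accepting)

start=s0; accept=s2; s0-x->s0; s0-y->s1; s1-x->s1; s1-y->s2; s2-x->s2; s2-y->s3; s3-x->s3; s3-y->s3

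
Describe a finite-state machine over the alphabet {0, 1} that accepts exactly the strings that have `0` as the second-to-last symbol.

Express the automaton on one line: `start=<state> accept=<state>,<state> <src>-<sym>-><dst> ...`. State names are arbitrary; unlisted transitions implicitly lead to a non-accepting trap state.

start=A accept=D,E A-0->B A-1->C B-0->D B-1->E C-0->F C-1->G D-0->D D-1->E E-0->F E-1->G F-0->D F-1->E G-0->F G-1->G

A DFA must remember the last 2 symbols (since which symbol is second-to-last isn't known until the input ends). Use one state per possible window of the last ≤2 symbols; accept from those whose window starts with `0`.
With 7 states:
       0  1 
>  A   B  C 
   B   D  E 
   C   F  G 
 * D   D  E 
 * E   F  G 
   F   D  E 
   G   F  G 
(> = start, * = accepting)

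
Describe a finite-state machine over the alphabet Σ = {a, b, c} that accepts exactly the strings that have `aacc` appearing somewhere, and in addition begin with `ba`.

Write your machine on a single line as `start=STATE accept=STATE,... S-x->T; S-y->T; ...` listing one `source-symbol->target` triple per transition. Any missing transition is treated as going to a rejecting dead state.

Build one automaton per condition and run them in lockstep. The first has 5 states tracking whether and how much of `aacc` has been seen; the second has 4 states tracking whether the input so far still matches the prefix `ba`. A product state is a pair (one from each), accepting exactly when both do.
With 12 states:
          a    b    c  
>  q0     q1   q2   q3 
   q1     q4   q3   q3 
   q2     q5   q3   q3 
   q3     q1   q3   q3 
   q4     q4   q3   q6 
   q5     q7   q8   q8 
   q6     q1   q3   q9 
   q7     q7   q8  q10 
   q8     q5   q8   q8 
   q9     q9   q9   q9 
   q10    q5   q8  q11 
 * q11   q11  q11  q11 
(> = start, * = accepting)

start=q0; accept=q11; q0-a->q1; q0-b->q2; q0-c->q3; q1-a->q4; q1-b->q3; q1-c->q3; q2-a->q5; q2-b->q3; q2-c->q3; q3-a->q1; q3-b->q3; q3-c->q3; q4-a->q4; q4-b->q3; q4-c->q6; q5-a->q7; q5-b->q8; q5-c->q8; q6-a->q1; q6-b->q3; q6-c->q9; q7-a->q7; q7-b->q8; q7-c->q10; q8-a->q5; q8-b->q8; q8-c->q8; q9-a->q9; q9-b->q9; q9-c->q9; q10-a->q5; q10-b->q8; q10-c->q11; q11-a->q11; q11-b->q11; q11-c->q11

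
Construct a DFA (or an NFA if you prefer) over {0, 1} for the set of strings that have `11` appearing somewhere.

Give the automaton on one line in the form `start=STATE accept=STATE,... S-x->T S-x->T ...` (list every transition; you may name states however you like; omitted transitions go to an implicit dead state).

start=q0 accept=q2 q0-0->q0 q0-1->q1 q1-0->q0 q1-1->q2 q2-0->q2 q2-1->q2

States q0..q1 record the length of the longest prefix of `11` that matches the current input suffix. Reaching q2 means `11` has been seen, and we stay there forever. Accept from q2.
        0   1  
>  q0   q0  q1 
   q1   q0  q2 
 * q2   q2  q2 
(> = start, * = accepting)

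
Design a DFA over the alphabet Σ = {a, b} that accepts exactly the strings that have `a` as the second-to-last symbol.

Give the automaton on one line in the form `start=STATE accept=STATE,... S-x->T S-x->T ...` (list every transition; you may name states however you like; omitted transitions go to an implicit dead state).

start=q0 accept=q3,q4 q0-a->q1 q0-b->q2 q1-a->q3 q1-b->q4 q2-a->q5 q2-b->q6 q3-a->q3 q3-b->q4 q4-a->q5 q4-b->q6 q5-a->q3 q5-b->q4 q6-a->q5 q6-b->q6

Because acceptance depends on a position counted from the end, the machine has to buffer the most recent 2 symbols. Make each state the string of the last up-to-2 symbols read; on input `x` shift the window left and append `x`. Accept when the buffered window has length 2 and begins with `a`.
A 7-state machine:
        a   b  
>  q0   q1  q2 
   q1   q3  q4 
   q2   q5  q6 
 * q3   q3  q4 
 * q4   q5  q6 
   q5   q3  q4 
   q6   q5  q6 
(> = start, * = accepting)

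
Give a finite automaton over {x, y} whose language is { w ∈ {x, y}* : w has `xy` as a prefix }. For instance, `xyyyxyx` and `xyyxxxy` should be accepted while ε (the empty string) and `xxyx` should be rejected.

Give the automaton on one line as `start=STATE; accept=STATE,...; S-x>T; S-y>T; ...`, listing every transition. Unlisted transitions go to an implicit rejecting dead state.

start=s0; accept=s2; s0-x>s1; s0-y>s3; s1-x>s3; s1-y>s2; s2-x>s2; s2-y>s2; s3-x>s3; s3-y>s3

Check the first 2 symbols one by one: s0 through s1 record how many have matched `xy` so far; any wrong symbol goes to the dead state s3. After all 2 match we enter the accepting sink s2.
A 4-state machine:
        x   y  
>  s0   s1  s3 
   s1   s3  s2 
 * s2   s2  s2 
   s3   s3  s3 
(> = start, * = accepting)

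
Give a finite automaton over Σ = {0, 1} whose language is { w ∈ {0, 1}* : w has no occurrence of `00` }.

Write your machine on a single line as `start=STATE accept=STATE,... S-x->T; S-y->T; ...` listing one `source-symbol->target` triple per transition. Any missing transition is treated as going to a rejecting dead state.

start=q0; accept=q0,q1; q0-0->q1; q0-1->q0; q1-0->q2; q1-1->q0; q2-0->q2; q2-1->q2

This is the complement of 'contains `00`'. Use the same substring-matching states — q0 through q2 holding how much of `00` has just been matched — but flip the accepting set: everything except the trap q2 accepts.
A 3-state machine:
        0   1  
>* q0   q1  q0 
 * q1   q2  q0 
   q2   q2  q2 
(> = start, * = accepting)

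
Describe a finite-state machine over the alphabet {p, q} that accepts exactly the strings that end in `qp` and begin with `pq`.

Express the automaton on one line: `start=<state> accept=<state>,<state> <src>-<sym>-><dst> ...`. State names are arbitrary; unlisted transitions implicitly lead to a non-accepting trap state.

Build one automaton per condition and run them in lockstep. One (3 states) tracks how much of the suffix `qp` has currently been matched; the other (4 states) tracks whether the input so far still matches the prefix `pq`. Each combined state is a pair, one component from each; accept when both components accept. Minimizing collapses redundant product states.
With 6 states:
        p   q  
>  S0   S1  S2 
   S1   S2  S3 
   S2   S2  S2 
   S3   S4  S3 
 * S4   S5  S3 
   S5   S5  S3 
(> = start, * = accepting)

start=S0 accept=S4 S0-p->S1 S0-q->S2 S1-p->S2 S1-q->S3 S2-p->S2 S2-q->S2 S3-p->S4 S3-q->S3 S4-p->S5 S4-q->S3 S5-p->S5 S5-q->S3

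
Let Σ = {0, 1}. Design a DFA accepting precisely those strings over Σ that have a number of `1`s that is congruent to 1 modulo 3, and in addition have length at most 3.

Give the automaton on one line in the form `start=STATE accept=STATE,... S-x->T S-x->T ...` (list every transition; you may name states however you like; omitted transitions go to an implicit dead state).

start=S0 accept=S2,S4,S6 S0-0->S1 S0-1->S2 S1-0->S3 S1-1->S4 S2-0->S4 S2-1->S5 S3-0->S5 S3-1->S6 S4-0->S6 S4-1->S5 S5-0->S5 S5-1->S5 S6-0->S5 S6-1->S5

Build one automaton per condition and run them in lockstep. One (3 states) tracks the count of `1`s modulo 3; the other (5 states) tracks the input length, saturating at 4. Each combined state is a pair, one component from each; accept when both components accept. After merging equivalent states the machine shrinks.
7 states suffice.
        0   1  
>  S0   S1  S2 
   S1   S3  S4 
 * S2   S4  S5 
   S3   S5  S6 
 * S4   S6  S5 
   S5   S5  S5 
 * S6   S5  S5 
(> = start, * = accepting)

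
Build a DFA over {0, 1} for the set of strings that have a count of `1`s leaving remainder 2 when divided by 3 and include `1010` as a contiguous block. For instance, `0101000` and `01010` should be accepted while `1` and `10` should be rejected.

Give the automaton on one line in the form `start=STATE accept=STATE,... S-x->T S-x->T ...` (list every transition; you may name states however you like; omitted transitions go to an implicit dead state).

start=S0 accept=S8 S0-0->S0 S0-1->S1 S1-0->S2 S1-1->S3 S2-0->S4 S2-1->S5 S3-0->S6 S3-1->S7 S4-0->S4 S4-1->S3 S5-0->S8 S5-1->S7 S6-0->S9 S6-1->S10 S7-0->S11 S7-1->S1 S8-0->S8 S8-1->S12 S9-0->S9 S9-1->S7 S10-0->S12 S10-1->S1 S11-0->S0 S11-1->S13 S12-0->S12 S12-1->S14 S13-0->S14 S13-1->S3 S14-0->S14 S14-1->S8

Build one automaton per condition and run them in lockstep. One (3 states) tracks the count of `1`s modulo 3; the other (5 states) tracks whether and how much of `1010` has been seen. Each combined state is a pair, one component from each; accept when both components accept.
With 15 states:
          0    1  
>  S0     S0   S1 
   S1     S2   S3 
   S2     S4   S5 
   S3     S6   S7 
   S4     S4   S3 
   S5     S8   S7 
   S6     S9  S10 
   S7    S11   S1 
 * S8     S8  S12 
   S9     S9   S7 
   S10   S12   S1 
   S11    S0  S13 
   S12   S12  S14 
   S13   S14   S3 
   S14   S14   S8 
(> = start, * = accepting)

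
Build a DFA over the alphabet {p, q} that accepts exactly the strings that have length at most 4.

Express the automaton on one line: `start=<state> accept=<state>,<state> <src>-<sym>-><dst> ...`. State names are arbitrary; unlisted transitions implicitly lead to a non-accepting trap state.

Count input length up to 5: every symbol moves from A toward F, which means 'more than 4' and absorbs. Accept from {A, B, C, D, E}.
6 states suffice.
       p  q 
>* A   B  B 
 * B   C  C 
 * C   D  D 
 * D   E  E 
 * E   F  F 
   F   F  F 
(> = start, * = accepting)

start=A accept=A,B,C,D,E A-p->B A-q->B B-p->C B-q->C C-p->D C-q->D D-p->E D-q->E E-p->F E-q->F F-p->F F-q->F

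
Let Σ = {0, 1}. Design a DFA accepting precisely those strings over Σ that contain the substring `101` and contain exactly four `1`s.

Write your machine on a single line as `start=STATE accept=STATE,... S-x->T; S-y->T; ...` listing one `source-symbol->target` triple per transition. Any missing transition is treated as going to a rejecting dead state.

start=q0; accept=q12; q0-0->q0; q0-1->q1; q1-0->q2; q1-1->q3; q2-0->q4; q2-1->q5; q3-0->q6; q3-1->q7; q4-0->q4; q4-1->q3; q5-0->q5; q5-1->q8; q6-0->q9; q6-1->q8; q7-0->q10; q7-1->q11; q8-0->q8; q8-1->q12; q9-0->q9; q9-1->q7; q10-0->q13; q10-1->q12; q11-0->q14; q11-1->q15; q12-0->q12; q12-1->q16; q13-0->q13; q13-1->q11; q14-0->q17; q14-1->q16; q15-0->q18; q15-1->q15; q16-0->q16; q16-1->q16; q17-0->q17; q17-1->q15; q18-0->q19; q18-1->q16; q19-0->q19; q19-1->q15

Build one automaton per condition and run them in lockstep. One (4 states) tracks whether and how much of `101` has been seen; the other (6 states) tracks the count of `1`s, saturating at 5. Each combined state is a pair, one component from each; accept when both components accept.
          0    1  
>  q0     q0   q1 
   q1     q2   q3 
   q2     q4   q5 
   q3     q6   q7 
   q4     q4   q3 
   q5     q5   q8 
   q6     q9   q8 
   q7    q10  q11 
   q8     q8  q12 
   q9     q9   q7 
   q10   q13  q12 
   q11   q14  q15 
 * q12   q12  q16 
   q13   q13  q11 
   q14   q17  q16 
   q15   q18  q15 
   q16   q16  q16 
   q17   q17  q15 
   q18   q19  q16 
   q19   q19  q15 
(> = start, * = accepting)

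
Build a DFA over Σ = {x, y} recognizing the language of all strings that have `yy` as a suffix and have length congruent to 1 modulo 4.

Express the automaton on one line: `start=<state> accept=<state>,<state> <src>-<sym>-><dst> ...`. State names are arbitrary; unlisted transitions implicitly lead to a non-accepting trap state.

start=q0 accept=q5 q0-x->q1 q0-y->q1 q1-x->q2 q1-y->q2 q2-x->q3 q2-y->q3 q3-x->q0 q3-y->q4 q4-x->q1 q4-y->q5 q5-x->q2 q5-y->q2

Handle the two conditions separately and then intersect. The first has 3 states tracking how much of the suffix `yy` has currently been matched; the second has 4 states tracking the input length modulo 4. A product state is a pair (one from each), accepting exactly when both do. Equivalent product states are then merged.
With 6 states:
        x   y  
>  q0   q1  q1 
   q1   q2  q2 
   q2   q3  q3 
   q3   q0  q4 
   q4   q1  q5 
 * q5   q2  q2 
(> = start, * = accepting)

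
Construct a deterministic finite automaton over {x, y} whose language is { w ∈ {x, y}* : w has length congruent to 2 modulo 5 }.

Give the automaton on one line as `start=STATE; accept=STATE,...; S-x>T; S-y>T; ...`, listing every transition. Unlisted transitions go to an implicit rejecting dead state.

Count input length modulo 5: every symbol advances one step around the cycle S0 → S1 → S2 → S3 → S4 → S0. Accept at S2.
        x   y  
>  S0   S1  S1 
   S1   S2  S2 
 * S2   S3  S3 
   S3   S4  S4 
   S4   S0  S0 
(> = start, * = accepting)

start=S0; accept=S2; S0-x>S1; S0-y>S1; S1-x>S2; S1-y>S2; S2-x>S3; S2-y>S3; S3-x>S4; S3-y>S4; S4-x>S0; S4-y>S0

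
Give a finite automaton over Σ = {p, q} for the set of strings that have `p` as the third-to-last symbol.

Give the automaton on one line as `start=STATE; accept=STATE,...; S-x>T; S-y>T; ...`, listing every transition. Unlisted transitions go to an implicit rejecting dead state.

Because acceptance depends on a position counted from the end, the machine has to buffer the most recent 3 symbols. Make each state the string of the last up-to-3 symbols read; on input `x` shift the window left and append `x`. Accept when the buffered window has length 3 and begins with `p`.
15 states suffice.
          p    q  
>  S0     S1   S2 
   S1     S3   S4 
   S2     S5   S6 
   S3     S7   S8 
   S4     S9  S10 
   S5    S11  S12 
   S6    S13  S14 
 * S7     S7   S8 
 * S8     S9  S10 
 * S9    S11  S12 
 * S10   S13  S14 
   S11    S7   S8 
   S12    S9  S10 
   S13   S11  S12 
   S14   S13  S14 
(> = start, * = accepting)

start=S0; accept=S7,S8,S9,S10; S0-p>S1; S0-q>S2; S1-p>S3; S1-q>S4; S2-p>S5; S2-q>S6; S3-p>S7; S3-q>S8; S4-p>S9; S4-q>S10; S5-p>S11; S5-q>S12; S6-p>S13; S6-q>S14; S7-p>S7; S7-q>S8; S8-p>S9; S8-q>S10; S9-p>S11; S9-q>S12; S10-p>S13; S10-q>S14; S11-p>S7; S11-q>S8; S12-p>S9; S12-q>S10; S13-p>S11; S13-q>S12; S14-p>S13; S14-q>S14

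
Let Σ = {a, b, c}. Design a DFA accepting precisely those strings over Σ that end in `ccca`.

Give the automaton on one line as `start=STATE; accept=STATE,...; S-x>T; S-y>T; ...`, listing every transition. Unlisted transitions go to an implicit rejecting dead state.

start=q0; accept=q4; q0-a>q0; q0-b>q0; q0-c>q1; q1-a>q0; q1-b>q0; q1-c>q2; q2-a>q0; q2-b>q0; q2-c>q3; q3-a>q4; q3-b>q0; q3-c>q3; q4-a>q0; q4-b>q0; q4-c>q1

Let each state record the length of the longest suffix of the input read so far that is also a prefix of `ccca`. q1 means the last symbol is `c`; q2 means the last 2 symbols are `cc`; q3 means the last 3 symbols are `ccc`; q4 means the last 4 symbols are `ccca`. Accept only at q4, where the string currently ends in `ccca`.
5 states suffice.
        a   b   c  
>  q0   q0  q0  q1 
   q1   q0  q0  q2 
   q2   q0  q0  q3 
   q3   q4  q0  q3 
 * q4   q0  q0  q1 
(> = start, * = accepting)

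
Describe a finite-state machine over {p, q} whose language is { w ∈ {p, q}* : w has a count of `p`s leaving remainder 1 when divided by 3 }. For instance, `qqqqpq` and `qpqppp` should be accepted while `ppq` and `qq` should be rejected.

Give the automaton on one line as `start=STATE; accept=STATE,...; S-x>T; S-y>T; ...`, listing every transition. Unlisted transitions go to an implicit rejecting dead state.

The only thing that matters is how many `p`s have appeared, reduced mod 3. Use one state per residue: A for 0, …, C for 2. Reading `p` moves to the next residue; anything else stays put. B is accepting.
A 3-state machine:
       p  q 
>  A   B  A 
 * B   C  B 
   C   A  C 
(> = start, * = accepting)

start=A; accept=B; A-p>B; A-q>A; B-p>C; B-q>B; C-p>A; C-q>C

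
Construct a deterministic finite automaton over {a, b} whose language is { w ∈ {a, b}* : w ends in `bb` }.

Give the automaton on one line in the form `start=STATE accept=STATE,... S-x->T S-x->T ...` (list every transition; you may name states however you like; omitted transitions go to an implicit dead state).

Remember how much of `bb` the current input suffix matches. State q0 means no match yet; q1 means the last symbol is `b`; q2 means the last 2 symbols are `bb`. Only q2 accepts. On a mismatch, fall back to the longest proper suffix that is still a prefix of `bb`.
A 3-state machine:
        a   b  
>  q0   q0  q1 
   q1   q0  q2 
 * q2   q0  q2 
(> = start, * = accepting)

start=q0 accept=q2 q0-a->q0 q0-b->q1 q1-a->q0 q1-b->q2 q2-a->q0 q2-b->q2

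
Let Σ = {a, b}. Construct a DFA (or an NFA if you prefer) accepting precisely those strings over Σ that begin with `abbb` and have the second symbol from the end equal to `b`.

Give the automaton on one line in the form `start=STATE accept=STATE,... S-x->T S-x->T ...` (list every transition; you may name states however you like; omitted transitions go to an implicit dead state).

Run two small machines in parallel and take their product. One (6 states) tracks whether the input so far still matches the prefix `abbb`; the other (7 states) tracks the last 2 symbols read. Each combined state is a pair, one component from each; accept when both components accept.
13 states suffice.
          a    b  
>  s0     s1   s2 
   s1     s3   s4 
   s2     s5   s6 
   s3     s3   s7 
   s4     s5   s8 
   s5     s3   s7 
   s6     s5   s6 
   s7     s5   s6 
   s8     s5   s9 
 * s9    s10   s9 
 * s10   s11  s12 
   s11   s11  s12 
   s12   s10   s9 
(> = start, * = accepting)

start=s0 accept=s9,s10 s0-a->s1 s0-b->s2 s1-a->s3 s1-b->s4 s2-a->s5 s2-b->s6 s3-a->s3 s3-b->s7 s4-a->s5 s4-b->s8 s5-a->s3 s5-b->s7 s6-a->s5 s6-b->s6 s7-a->s5 s7-b->s6 s8-a->s5 s8-b->s9 s9-a->s10 s9-b->s9 s10-a->s11 s10-b->s12 s11-a->s11 s11-b->s12 s12-a->s10 s12-b->s9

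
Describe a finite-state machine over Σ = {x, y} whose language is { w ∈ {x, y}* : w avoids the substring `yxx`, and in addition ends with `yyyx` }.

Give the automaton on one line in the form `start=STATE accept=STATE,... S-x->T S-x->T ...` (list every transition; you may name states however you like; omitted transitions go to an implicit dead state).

start=S0 accept=S6 S0-x->S0 S0-y->S1 S1-x->S2 S1-y->S3 S2-x->S4 S2-y->S1 S3-x->S2 S3-y->S5 S4-x->S4 S4-y->S4 S5-x->S6 S5-y->S5 S6-x->S4 S6-y->S1

Handle the two conditions separately and then intersect. One (4 states) tracks partial matches of the forbidden pattern `yxx`; the other (5 states) tracks how much of the suffix `yyyx` has currently been matched. Each combined state is a pair, one component from each; accept when both components accept. Equivalent product states are then merged.
A 7-state machine:
        x   y  
>  S0   S0  S1 
   S1   S2  S3 
   S2   S4  S1 
   S3   S2  S5 
   S4   S4  S4 
   S5   S6  S5 
 * S6   S4  S1 
(> = start, * = accepting)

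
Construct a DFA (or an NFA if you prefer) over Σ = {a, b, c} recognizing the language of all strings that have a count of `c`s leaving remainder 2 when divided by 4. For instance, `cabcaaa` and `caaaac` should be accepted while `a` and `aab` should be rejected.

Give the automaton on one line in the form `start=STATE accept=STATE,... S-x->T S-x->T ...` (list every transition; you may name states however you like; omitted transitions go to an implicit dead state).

start=S0 accept=S2 S0-a->S0 S0-b->S0 S0-c->S1 S1-a->S1 S1-b->S1 S1-c->S2 S2-a->S2 S2-b->S2 S2-c->S3 S3-a->S3 S3-b->S3 S3-c->S0

Keep the running count of `c`s modulo 4: each `c` advances along the cycle S0 → S1 → S2 → S3 → S0 while other symbols loop. Accept at S2.
A 4-state machine:
        a   b   c  
>  S0   S0  S0  S1 
   S1   S1  S1  S2 
 * S2   S2  S2  S3 
   S3   S3  S3  S0 
(> = start, * = accepting)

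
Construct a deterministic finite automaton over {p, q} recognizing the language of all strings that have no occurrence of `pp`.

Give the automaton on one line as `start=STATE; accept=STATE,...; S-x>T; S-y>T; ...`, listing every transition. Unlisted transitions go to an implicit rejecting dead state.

start=S0; accept=S0,S1; S0-p>S1; S0-q>S0; S1-p>S2; S1-q>S0; S2-p>S2; S2-q>S2

Track partial matches of the forbidden pattern `pp`. State S2 is a dead state reached once `pp` has occurred; every other state accepts. S0 means no part of `pp` is currently matched.
3 states suffice.
        p   q  
>* S0   S1  S0 
 * S1   S2  S0 
   S2   S2  S2 
(> = start, * = accepting)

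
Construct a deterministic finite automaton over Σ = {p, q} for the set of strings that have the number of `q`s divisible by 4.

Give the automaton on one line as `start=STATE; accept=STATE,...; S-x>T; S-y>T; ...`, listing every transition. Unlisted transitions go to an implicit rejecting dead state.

start=s0; accept=s0; s0-p>s0; s0-q>s1; s1-p>s1; s1-q>s2; s2-p>s2; s2-q>s3; s3-p>s3; s3-q>s0

The only thing that matters is how many `q`s have appeared, reduced mod 4. Use one state per residue: s0 for 0, …, s3 for 3. Reading `q` moves to the next residue; anything else stays put. s0 is accepting.
4 states suffice.
        p   q  
>* s0   s0  s1 
   s1   s1  s2 
   s2   s2  s3 
   s3   s3  s0 
(> = start, * = accepting)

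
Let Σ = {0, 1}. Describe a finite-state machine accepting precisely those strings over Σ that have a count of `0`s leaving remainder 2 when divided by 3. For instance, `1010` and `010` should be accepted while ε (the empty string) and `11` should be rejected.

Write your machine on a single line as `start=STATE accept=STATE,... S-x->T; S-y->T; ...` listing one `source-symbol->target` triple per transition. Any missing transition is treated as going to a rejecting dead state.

start=A; accept=C; A-0->B; A-1->A; B-0->C; B-1->B; C-0->A; C-1->C

The only thing that matters is how many `0`s have appeared, reduced mod 3. Use one state per residue: A for 0, …, C for 2. Reading `0` moves to the next residue; anything else stays put. C is accepting.
With 3 states:
       0  1 
>  A   B  A 
   B   C  B 
 * C   A  C 
(> = start, * = accepting)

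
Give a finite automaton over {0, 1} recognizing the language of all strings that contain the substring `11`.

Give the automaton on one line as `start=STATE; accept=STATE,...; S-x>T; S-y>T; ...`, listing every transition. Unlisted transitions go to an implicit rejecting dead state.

start=A; accept=C; A-0>A; A-1>B; B-0>A; B-1>C; C-0>C; C-1>C

States A..B record the length of the longest prefix of `11` that matches the current input suffix. Reaching C means `11` has been seen, and we stay there forever. Accept from C.
       0  1 
>  A   A  B 
   B   A  C 
 * C   C  C 
(> = start, * = accepting)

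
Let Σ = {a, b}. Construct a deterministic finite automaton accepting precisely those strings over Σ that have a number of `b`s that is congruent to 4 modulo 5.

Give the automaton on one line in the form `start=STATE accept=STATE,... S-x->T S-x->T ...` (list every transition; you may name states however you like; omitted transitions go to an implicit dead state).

Keep the running count of `b`s modulo 5: each `b` advances along the cycle q0 → q1 → q2 → q3 → q4 → q0 while other symbols loop. Accept at q4.
5 states suffice.
        a   b  
>  q0   q0  q1 
   q1   q1  q2 
   q2   q2  q3 
   q3   q3  q4 
 * q4   q4  q0 
(> = start, * = accepting)

start=q0 accept=q4 q0-a->q0 q0-b->q1 q1-a->q1 q1-b->q2 q2-a->q2 q2-b->q3 q3-a->q3 q3-b->q4 q4-a->q4 q4-b->q0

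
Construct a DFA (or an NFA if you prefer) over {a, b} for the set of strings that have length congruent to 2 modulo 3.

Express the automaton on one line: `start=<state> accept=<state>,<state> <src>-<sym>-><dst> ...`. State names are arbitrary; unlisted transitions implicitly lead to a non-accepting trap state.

Only the length mod 3 matters, so use a 3-cycle: from any state, every input symbol moves to the next state, wrapping q2 back to q0. Mark q2 accepting.
A 3-state machine:
        a   b  
>  q0   q1  q1 
   q1   q2  q2 
 * q2   q0  q0 
(> = start, * = accepting)

start=q0 accept=q2 q0-a->q1 q0-b->q1 q1-a->q2 q1-b->q2 q2-a->q0 q2-b->q0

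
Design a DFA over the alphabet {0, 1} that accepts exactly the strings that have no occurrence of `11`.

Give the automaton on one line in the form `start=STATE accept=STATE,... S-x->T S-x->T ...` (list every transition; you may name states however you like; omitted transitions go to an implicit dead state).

Track partial matches of the forbidden pattern `11`. State q2 is a dead state reached once `11` has occurred; every other state accepts. q0 means no part of `11` is currently matched.
A 3-state machine:
        0   1  
>* q0   q0  q1 
 * q1   q0  q2 
   q2   q2  q2 
(> = start, * = accepting)

start=q0 accept=q0,q1 q0-0->q0 q0-1->q1 q1-0->q0 q1-1->q2 q2-0->q2 q2-1->q2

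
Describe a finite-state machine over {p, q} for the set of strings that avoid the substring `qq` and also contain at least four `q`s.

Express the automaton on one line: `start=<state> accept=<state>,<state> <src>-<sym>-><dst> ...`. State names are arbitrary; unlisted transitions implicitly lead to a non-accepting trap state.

Run two small machines in parallel and take their product. One (3 states) tracks partial matches of the forbidden pattern `qq`; the other (6 states) tracks the count of `q`s, saturating at 5. Each combined state is a pair, one component from each; accept when both components accept. Equivalent product states are then merged.
With 10 states:
       p  q 
>  A   A  B 
   B   C  D 
   C   C  E 
   D   D  D 
   E   F  D 
   F   F  G 
   G   H  D 
   H   H  I 
 * I   J  D 
 * J   J  I 
(> = start, * = accepting)

start=A accept=I,J A-p->A A-q->B B-p->C B-q->D C-p->C C-q->E D-p->D D-q->D E-p->F E-q->D F-p->F F-q->G G-p->H G-q->D H-p->H H-q->I I-p->J I-q->D J-p->J J-q->I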